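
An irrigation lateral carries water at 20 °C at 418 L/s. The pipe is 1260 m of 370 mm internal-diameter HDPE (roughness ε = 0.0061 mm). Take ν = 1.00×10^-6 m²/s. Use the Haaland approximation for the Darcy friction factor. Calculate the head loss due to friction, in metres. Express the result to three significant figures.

V = 4Q/(πD²) = 4·0.418/(π·0.370²) = 3.888 m/s
Re = VD/ν = 3.888·0.370/1.00×10^-6 = 1.44×10^6 → turbulent
ε/D = 0.0061/370 = 1.65×10^-5
Haaland: f = 0.01130
h_f = f(L/D)V²/(2g) = 0.01130·(1260/0.370)·3.888²/(2·9.81) = 29.65 m

h_f ≈ 29.6 m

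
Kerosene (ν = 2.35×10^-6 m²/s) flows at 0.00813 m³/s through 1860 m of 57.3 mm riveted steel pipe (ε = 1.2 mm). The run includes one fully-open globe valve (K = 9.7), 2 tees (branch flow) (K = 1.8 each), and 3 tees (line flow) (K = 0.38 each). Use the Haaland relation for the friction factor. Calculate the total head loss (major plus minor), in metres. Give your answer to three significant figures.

H_L ≈ 831 m

V = 4Q/(πD²) = 3.153 m/s; V²/2g = 0.5066 m
Re = 7.69×10^4, ε/D = 0.0209 → f = 0.05009 (Haaland)
Major: h_f = f(L/D)·V²/2g = 0.05009·32461·0.5066 = 823.7 m
Minor: ΣK = 14.4; h_m = ΣK·V²/2g = 7.316 m
Total H_L = 823.7 + 7.316 = 831.0 m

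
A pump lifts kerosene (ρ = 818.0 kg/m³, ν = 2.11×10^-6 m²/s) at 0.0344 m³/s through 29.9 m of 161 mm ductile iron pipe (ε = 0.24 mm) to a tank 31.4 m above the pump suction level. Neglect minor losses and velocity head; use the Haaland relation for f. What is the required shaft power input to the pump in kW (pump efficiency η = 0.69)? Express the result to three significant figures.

P_shaft ≈ 12.8 kW

V = 4Q/(πD²) = 1.690 m/s; Re = 1.29×10^5; ε/D = 0.00149; f = 0.02317
h_f = f(L/D)V²/2g = 0.6262 m
Total head H = z + h_f = 31.4 + 0.6262 = 32.03 m
P_hyd = ρgQH = 818.0·9.81·0.0344·32.03 = 8.841 kW
P_shaft = P_hyd/η = 8.841/0.69 = 12.81 kW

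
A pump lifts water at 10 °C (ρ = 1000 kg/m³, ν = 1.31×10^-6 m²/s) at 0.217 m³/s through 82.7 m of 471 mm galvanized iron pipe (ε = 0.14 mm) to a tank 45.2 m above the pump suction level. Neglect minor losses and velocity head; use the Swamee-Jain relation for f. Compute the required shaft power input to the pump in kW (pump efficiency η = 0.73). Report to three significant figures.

V = 4Q/(πD²) = 1.245 m/s; Re = 4.48×10^5; ε/D = 2.97×10^-4; f = 0.01648
h_f = f(L/D)V²/2g = 0.2288 m
Total head H = z + h_f = 45.2 + 0.2288 = 45.43 m
P_hyd = ρgQH = 1000·9.81·0.217·45.43 = 96.71 kW
P_shaft = P_hyd/η = 96.71/0.73 = 132.5 kW

P_shaft ≈ 132 kW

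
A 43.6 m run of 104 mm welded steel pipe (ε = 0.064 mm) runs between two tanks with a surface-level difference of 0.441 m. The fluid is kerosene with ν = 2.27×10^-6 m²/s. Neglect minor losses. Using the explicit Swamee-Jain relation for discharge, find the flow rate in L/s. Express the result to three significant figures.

Swamee-Jain (Type II): Q = -0.965·√(gD⁵h_f/L)·ln[ε/(3.7D) + √(3.17ν²L/(gD³h_f))]
√(gD⁵h_f/L) = √(9.81·0.104⁵·0.441/43.6) = 0.001099
ε/(3.7D) = 1.66×10^-4; √(3.17ν²L/(gD³h_f)) = 3.83×10^-4
Q = -0.965·0.001099·ln(5.489×10^-4) = 0.007960 m³/s
Check: V = 0.937 m/s, Re = 4.29×10^4, f = 0.02358, h_f = 0.442 m ≈ 0.441 m ✓

Q ≈ 7.96 L/s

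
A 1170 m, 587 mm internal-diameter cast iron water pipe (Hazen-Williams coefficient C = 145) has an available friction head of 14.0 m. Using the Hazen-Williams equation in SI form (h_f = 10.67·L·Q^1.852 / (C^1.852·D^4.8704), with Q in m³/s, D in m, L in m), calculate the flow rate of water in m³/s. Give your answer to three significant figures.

Q ≈ 0.912 m³/s

Rearranging: Q = [h_f·C^1.852·D^4.8704 / (10.67·L)]^(1/1.852)
Q = [14.0·145^1.852·0.587^4.8704 / (10.67·1170)]^0.540 = 0.9119 m³/s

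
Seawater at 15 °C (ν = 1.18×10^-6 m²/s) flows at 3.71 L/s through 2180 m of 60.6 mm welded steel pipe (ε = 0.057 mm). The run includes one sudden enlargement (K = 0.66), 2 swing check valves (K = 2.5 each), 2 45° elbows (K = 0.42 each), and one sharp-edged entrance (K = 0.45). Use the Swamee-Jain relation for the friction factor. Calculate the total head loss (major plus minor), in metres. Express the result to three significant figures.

V = 4Q/(πD²) = 1.286 m/s; V²/2g = 0.08433 m
Re = 6.61×10^4, ε/D = 9.41×10^-4 → f = 0.02316 (Swamee-Jain)
Major: h_f = f(L/D)·V²/2g = 0.02316·35974·0.08433 = 70.25 m
Minor: ΣK = 6.95; h_m = ΣK·V²/2g = 0.5861 m
Total H_L = 70.25 + 0.5861 = 70.83 m

H_L ≈ 70.8 m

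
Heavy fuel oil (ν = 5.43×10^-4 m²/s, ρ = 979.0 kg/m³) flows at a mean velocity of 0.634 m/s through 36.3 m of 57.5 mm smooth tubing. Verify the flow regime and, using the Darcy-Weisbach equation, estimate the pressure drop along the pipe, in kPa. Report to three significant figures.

Δp ≈ 118 kPa

Re = VD/ν = 0.634·0.05750/5.43×10^-4 = 67.1 → laminar (Re < 2300)
f = 64/Re = 0.9533
h_f = f(L/D)V²/(2g) = 0.9533·(36.3/0.05750)·0.634²/(2·9.81) = 12.33 m
Δp = ρg·h_f = 979.0·9.81·12.33 = 118.4 kPa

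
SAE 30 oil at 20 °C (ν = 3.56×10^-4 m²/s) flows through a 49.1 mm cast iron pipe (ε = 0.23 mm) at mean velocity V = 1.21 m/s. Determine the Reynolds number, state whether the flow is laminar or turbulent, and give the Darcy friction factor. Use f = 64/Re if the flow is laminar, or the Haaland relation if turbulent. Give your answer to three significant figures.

Re = VD/ν = 1.210·0.0491/3.56×10^-4 = 167
Re < 2300 → laminar → f = 64/Re = 0.3835

Re ≈ 167; laminar; f = 64/Re ≈ 0.383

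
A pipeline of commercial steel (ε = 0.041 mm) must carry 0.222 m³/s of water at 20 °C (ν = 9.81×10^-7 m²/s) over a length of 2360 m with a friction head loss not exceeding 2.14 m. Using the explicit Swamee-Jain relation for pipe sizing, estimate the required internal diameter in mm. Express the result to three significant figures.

D ≈ 582 mm

Swamee-Jain (Type III): D = 0.66·[ε^1.25·(LQ²/(gh_f))^4.75 + ν·Q^9.4·(L/(gh_f))^5.2]^0.04
LQ²/(gh_f) = 5.540; L/(gh_f) = 112.4
Term 1 = ε^1.25·(…)^4.75 = 0.0112; Term 2 = ν·Q^9.4·(…)^5.2 = 0.0325
D = 0.66·(0.0112 + 0.0325)^0.04 = 0.5823 m = 582 mm
Check: V = 0.834 m/s, Re = 4.95×10^5, f = 0.01412, h_f = 2.03 m ≈ 2.14 m ✓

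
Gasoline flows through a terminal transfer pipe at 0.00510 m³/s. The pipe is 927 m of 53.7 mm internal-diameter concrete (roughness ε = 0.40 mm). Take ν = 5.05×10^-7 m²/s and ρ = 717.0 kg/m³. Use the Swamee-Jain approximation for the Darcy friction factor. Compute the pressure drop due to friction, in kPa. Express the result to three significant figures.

V = 4Q/(πD²) = 4·0.00510/(π·0.0537²) = 2.252 m/s
Re = VD/ν = 2.252·0.0537/5.05×10^-7 = 2.39×10^5 → turbulent
ε/D = 0.40/53.7 = 0.00745
Swamee-Jain: f = 0.03484
h_f = f(L/D)V²/(2g) = 0.03484·(927/0.0537)·2.252²/(2·9.81) = 155.4 m
Δp = ρg·h_f = 717.0·9.81·155.4 = 1093 kPa

Δp ≈ 1090 kPa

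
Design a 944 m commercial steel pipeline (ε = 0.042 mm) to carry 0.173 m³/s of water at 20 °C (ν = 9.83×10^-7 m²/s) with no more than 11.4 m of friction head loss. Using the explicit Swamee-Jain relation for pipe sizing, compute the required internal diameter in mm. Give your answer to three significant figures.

D ≈ 315 mm

Swamee-Jain (Type III): D = 0.66·[ε^1.25·(LQ²/(gh_f))^4.75 + ν·Q^9.4·(L/(gh_f))^5.2]^0.04
LQ²/(gh_f) = 0.2526; L/(gh_f) = 8.441
Term 1 = ε^1.25·(…)^4.75 = 4.91×10^-9; Term 2 = ν·Q^9.4·(…)^5.2 = 4.44×10^-9
D = 0.66·(4.91×10^-9 + 4.44×10^-9)^0.04 = 0.3150 m = 315 mm
Check: V = 2.22 m/s, Re = 7.11×10^5, f = 0.01435, h_f = 10.8 m ≈ 11.4 m ✓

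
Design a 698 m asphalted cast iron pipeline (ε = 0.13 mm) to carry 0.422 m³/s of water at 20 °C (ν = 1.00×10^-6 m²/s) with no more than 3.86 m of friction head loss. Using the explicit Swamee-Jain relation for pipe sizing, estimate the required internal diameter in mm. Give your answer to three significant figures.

Swamee-Jain (Type III): D = 0.66·[ε^1.25·(LQ²/(gh_f))^4.75 + ν·Q^9.4·(L/(gh_f))^5.2]^0.04
LQ²/(gh_f) = 3.283; L/(gh_f) = 18.43
Term 1 = ε^1.25·(…)^4.75 = 0.00393; Term 2 = ν·Q^9.4·(…)^5.2 = 0.00115
D = 0.66·(0.00393 + 0.00115)^0.04 = 0.5343 m = 534 mm
Check: V = 1.88 m/s, Re = 1.01×10^6, f = 0.01522, h_f = 3.59 m ≈ 3.86 m ✓

D ≈ 534 mm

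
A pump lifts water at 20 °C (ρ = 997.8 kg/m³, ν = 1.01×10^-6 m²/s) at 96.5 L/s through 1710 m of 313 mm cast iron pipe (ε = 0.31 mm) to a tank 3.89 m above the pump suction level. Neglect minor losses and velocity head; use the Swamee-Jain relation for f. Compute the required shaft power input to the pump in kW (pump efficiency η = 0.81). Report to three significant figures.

V = 4Q/(πD²) = 1.254 m/s; Re = 3.89×10^5; ε/D = 9.90×10^-4; f = 0.02049
h_f = f(L/D)V²/2g = 8.973 m
Total head H = z + h_f = 3.89 + 8.973 = 12.86 m
P_hyd = ρgQH = 997.8·9.81·0.0965·12.86 = 12.15 kW
P_shaft = P_hyd/η = 12.15/0.81 = 15.00 kW

P_shaft ≈ 15.0 kW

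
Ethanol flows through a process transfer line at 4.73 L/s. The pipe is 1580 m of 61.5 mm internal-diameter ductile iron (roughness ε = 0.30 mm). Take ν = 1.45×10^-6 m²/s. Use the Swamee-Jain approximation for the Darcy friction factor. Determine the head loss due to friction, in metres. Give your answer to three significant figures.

V = 4Q/(πD²) = 4·0.00473/(π·0.0615²) = 1.592 m/s
Re = VD/ν = 1.592·0.0615/1.45×10^-6 = 6.75×10^4 → turbulent
ε/D = 0.30/61.5 = 0.00488
Swamee-Jain: f = 0.03184
h_f = f(L/D)V²/(2g) = 0.03184·(1580/0.0615)·1.592²/(2·9.81) = 105.7 m

h_f ≈ 106 m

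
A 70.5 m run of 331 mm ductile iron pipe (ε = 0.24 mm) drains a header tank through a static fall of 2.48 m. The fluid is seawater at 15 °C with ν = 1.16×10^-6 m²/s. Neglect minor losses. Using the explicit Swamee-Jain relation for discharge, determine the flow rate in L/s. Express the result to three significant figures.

Swamee-Jain (Type II): Q = -0.965·√(gD⁵h_f/L)·ln[ε/(3.7D) + √(3.17ν²L/(gD³h_f))]
√(gD⁵h_f/L) = √(9.81·0.331⁵·2.48/70.5) = 0.03703
ε/(3.7D) = 1.96×10^-4; √(3.17ν²L/(gD³h_f)) = 1.85×10^-5
Q = -0.965·0.03703·ln(2.144×10^-4) = 0.3019 m³/s
Check: V = 3.51 m/s, Re = 1.00×10^6, f = 0.01866, h_f = 2.49 m ≈ 2.48 m ✓

Q ≈ 302 L/s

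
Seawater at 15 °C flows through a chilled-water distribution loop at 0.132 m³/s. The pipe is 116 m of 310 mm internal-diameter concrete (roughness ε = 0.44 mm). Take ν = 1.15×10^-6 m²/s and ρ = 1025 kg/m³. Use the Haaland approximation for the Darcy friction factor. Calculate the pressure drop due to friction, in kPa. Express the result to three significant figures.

V = 4Q/(πD²) = 4·0.132/(π·0.310²) = 1.749 m/s
Re = VD/ν = 1.749·0.310/1.15×10^-6 = 4.71×10^5 → turbulent
ε/D = 0.44/310 = 0.00142
Haaland: f = 0.02190
h_f = f(L/D)V²/(2g) = 0.02190·(116/0.310)·1.749²/(2·9.81) = 1.277 m
Δp = ρg·h_f = 1025·9.81·1.277 = 12.84 kPa

Δp ≈ 12.8 kPa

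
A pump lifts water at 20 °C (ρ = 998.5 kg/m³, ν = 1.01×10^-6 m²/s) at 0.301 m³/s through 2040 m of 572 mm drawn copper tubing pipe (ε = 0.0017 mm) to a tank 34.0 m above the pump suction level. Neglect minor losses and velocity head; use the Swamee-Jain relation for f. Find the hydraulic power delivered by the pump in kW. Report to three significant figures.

V = 4Q/(πD²) = 1.171 m/s; Re = 6.63×10^5; ε/D = 2.97×10^-6; f = 0.01251
h_f = f(L/D)V²/2g = 3.120 m
Total head H = z + h_f = 34.0 + 3.120 = 37.12 m
P_hyd = ρgQH = 998.5·9.81·0.301·37.12 = 109.4 kW

P_hyd ≈ 109 kW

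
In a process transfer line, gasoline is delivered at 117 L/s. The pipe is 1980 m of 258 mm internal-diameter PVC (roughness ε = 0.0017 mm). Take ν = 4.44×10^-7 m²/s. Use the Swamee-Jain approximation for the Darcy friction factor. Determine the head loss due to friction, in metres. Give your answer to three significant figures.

V = 4Q/(πD²) = 4·0.117/(π·0.258²) = 2.238 m/s
Re = VD/ν = 2.238·0.258/4.44×10^-7 = 1.30×10^6 → turbulent
ε/D = 0.0017/258 = 6.59×10^-6
Swamee-Jain: f = 0.01130
h_f = f(L/D)V²/(2g) = 0.01130·(1980/0.258)·2.238²/(2·9.81) = 22.14 m

h_f ≈ 22.1 m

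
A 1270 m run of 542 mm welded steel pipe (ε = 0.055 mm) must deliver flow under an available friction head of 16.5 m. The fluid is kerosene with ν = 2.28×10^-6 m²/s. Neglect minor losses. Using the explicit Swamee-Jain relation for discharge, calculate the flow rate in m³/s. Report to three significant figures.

Swamee-Jain (Type II): Q = -0.965·√(gD⁵h_f/L)·ln[ε/(3.7D) + √(3.17ν²L/(gD³h_f))]
√(gD⁵h_f/L) = √(9.81·0.542⁵·16.5/1270) = 0.07721
ε/(3.7D) = 2.74×10^-5; √(3.17ν²L/(gD³h_f)) = 2.85×10^-5
Q = -0.965·0.07721·ln(5.592×10^-5) = 0.7295 m³/s
Check: V = 3.16 m/s, Re = 7.52×10^5, f = 0.01388, h_f = 16.6 m ≈ 16.5 m ✓

Q ≈ 0.730 m³/s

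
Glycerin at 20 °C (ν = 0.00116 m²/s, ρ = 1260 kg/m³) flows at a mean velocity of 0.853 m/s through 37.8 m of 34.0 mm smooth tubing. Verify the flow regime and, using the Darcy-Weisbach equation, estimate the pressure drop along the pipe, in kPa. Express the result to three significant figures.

Re = VD/ν = 0.853·0.03400/0.00116 = 25.0 → laminar (Re < 2300)
f = 64/Re = 2.560
h_f = f(L/D)V²/(2g) = 2.560·(37.8/0.03400)·0.853²/(2·9.81) = 105.5 m
Δp = ρg·h_f = 1260·9.81·105.5 = 1305 kPa

Δp ≈ 1300 kPa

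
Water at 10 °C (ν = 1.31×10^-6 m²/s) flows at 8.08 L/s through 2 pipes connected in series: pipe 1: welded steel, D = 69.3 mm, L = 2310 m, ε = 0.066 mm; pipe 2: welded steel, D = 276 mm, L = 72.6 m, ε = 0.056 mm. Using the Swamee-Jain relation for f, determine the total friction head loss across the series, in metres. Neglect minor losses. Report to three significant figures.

H ≈ 171 m

Pipe 1: V = 2.142 m/s, Re = 1.13×10^5, ε/D = 9.52×10^-4, f = 0.02192, h_1 = f(L/D)V²/2g = 170.9 m
Pipe 2: V = 0.1351 m/s, Re = 2.85×10^4, ε/D = 2.03×10^-4, f = 0.02427, h_2 = f(L/D)V²/2g = 0.005935 m
Series → Q common, losses add: H = Σh = 170.9 m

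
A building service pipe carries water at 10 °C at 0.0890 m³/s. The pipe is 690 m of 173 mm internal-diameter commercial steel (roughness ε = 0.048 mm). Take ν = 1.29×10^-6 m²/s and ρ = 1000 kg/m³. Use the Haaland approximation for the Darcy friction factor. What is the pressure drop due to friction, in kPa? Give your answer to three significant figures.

V = 4Q/(πD²) = 4·0.0890/(π·0.173²) = 3.786 m/s
Re = VD/ν = 3.786·0.173/1.29×10^-6 = 5.08×10^5 → turbulent
ε/D = 0.048/173 = 2.77×10^-4
Haaland: f = 0.01595
h_f = f(L/D)V²/(2g) = 0.01595·(690/0.173)·3.786²/(2·9.81) = 46.49 m
Δp = ρg·h_f = 1000·9.81·46.49 = 456.1 kPa

Δp ≈ 456 kPa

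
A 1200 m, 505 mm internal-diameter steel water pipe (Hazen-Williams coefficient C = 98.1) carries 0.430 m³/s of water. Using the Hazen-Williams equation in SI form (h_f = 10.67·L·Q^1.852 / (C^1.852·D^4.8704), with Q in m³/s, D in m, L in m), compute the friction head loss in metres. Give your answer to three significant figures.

h_f = 10.67·1200·0.430^1.852 / (98.1^1.852·0.505^4.8704) = 15.31 m

h_f ≈ 15.3 m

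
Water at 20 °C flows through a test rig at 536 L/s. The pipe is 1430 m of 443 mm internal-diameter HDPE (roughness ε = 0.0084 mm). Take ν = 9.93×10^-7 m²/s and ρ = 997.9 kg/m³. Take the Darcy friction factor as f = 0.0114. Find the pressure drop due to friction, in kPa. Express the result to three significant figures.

V = 4Q/(πD²) = 4·0.536/(π·0.443²) = 3.478 m/s
h_f = f(L/D)V²/(2g) = 0.01140·(1430/0.443)·3.478²/(2·9.81) = 22.68 m
Δp = ρg·h_f = 997.9·9.81·22.68 = 222.0 kPa

Δp ≈ 222 kPa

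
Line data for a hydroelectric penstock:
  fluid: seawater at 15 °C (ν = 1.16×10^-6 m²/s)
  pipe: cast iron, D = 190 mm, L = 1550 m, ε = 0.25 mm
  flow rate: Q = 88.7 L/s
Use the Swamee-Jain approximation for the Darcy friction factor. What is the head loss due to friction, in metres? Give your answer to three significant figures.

h_f ≈ 88.0 m

V = 4Q/(πD²) = 4·0.0887/(π·0.190²) = 3.128 m/s
Re = VD/ν = 3.128·0.190/1.16×10^-6 = 5.12×10^5 → turbulent
ε/D = 0.25/190 = 0.00132
Swamee-Jain: f = 0.02162
h_f = f(L/D)V²/(2g) = 0.02162·(1550/0.190)·3.128²/(2·9.81) = 87.96 m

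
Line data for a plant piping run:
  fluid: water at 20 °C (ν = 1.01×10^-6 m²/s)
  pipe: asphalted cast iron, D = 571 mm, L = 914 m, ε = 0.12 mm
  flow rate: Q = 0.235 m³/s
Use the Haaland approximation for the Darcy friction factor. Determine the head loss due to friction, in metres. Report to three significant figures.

h_f ≈ 1.05 m

V = 4Q/(πD²) = 4·0.235/(π·0.571²) = 0.9177 m/s
Re = VD/ν = 0.9177·0.571/1.01×10^-6 = 5.19×10^5 → turbulent
ε/D = 0.12/571 = 2.10×10^-4
Haaland: f = 0.01534
h_f = f(L/D)V²/(2g) = 0.01534·(914/0.571)·0.9177²/(2·9.81) = 1.054 m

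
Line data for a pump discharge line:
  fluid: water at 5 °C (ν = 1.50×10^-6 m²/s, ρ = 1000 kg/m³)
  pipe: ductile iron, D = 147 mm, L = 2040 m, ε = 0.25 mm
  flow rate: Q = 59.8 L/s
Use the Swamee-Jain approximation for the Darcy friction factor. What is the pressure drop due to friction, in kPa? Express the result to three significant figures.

V = 4Q/(πD²) = 4·0.0598/(π·0.147²) = 3.524 m/s
Re = VD/ν = 3.524·0.147/1.50×10^-6 = 3.45×10^5 → turbulent
ε/D = 0.25/147 = 0.00170
Swamee-Jain: f = 0.02317
h_f = f(L/D)V²/(2g) = 0.02317·(2040/0.147)·3.524²/(2·9.81) = 203.5 m
Δp = ρg·h_f = 1000·9.81·203.5 = 1996 kPa

Δp ≈ 2000 kPa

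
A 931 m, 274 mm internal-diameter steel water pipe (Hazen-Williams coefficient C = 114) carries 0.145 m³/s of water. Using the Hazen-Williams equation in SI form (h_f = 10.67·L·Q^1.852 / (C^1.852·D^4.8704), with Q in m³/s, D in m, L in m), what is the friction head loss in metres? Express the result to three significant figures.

h_f = 10.67·931·0.145^1.852 / (114^1.852·0.274^4.8704) = 23.60 m

h_f ≈ 23.6 m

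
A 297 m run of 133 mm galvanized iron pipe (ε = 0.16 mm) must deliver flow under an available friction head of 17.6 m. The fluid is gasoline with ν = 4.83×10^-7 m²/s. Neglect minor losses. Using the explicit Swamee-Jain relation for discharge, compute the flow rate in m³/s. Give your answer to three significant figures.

Q ≈ 0.0378 m³/s

Swamee-Jain (Type II): Q = -0.965·√(gD⁵h_f/L)·ln[ε/(3.7D) + √(3.17ν²L/(gD³h_f))]
√(gD⁵h_f/L) = √(9.81·0.133⁵·17.6/297) = 0.004919
ε/(3.7D) = 3.25×10^-4; √(3.17ν²L/(gD³h_f)) = 2.33×10^-5
Q = -0.965·0.004919·ln(3.484×10^-4) = 0.03779 m³/s
Check: V = 2.72 m/s, Re = 7.49×10^5, f = 0.02100, h_f = 17.7 m ≈ 17.6 m ✓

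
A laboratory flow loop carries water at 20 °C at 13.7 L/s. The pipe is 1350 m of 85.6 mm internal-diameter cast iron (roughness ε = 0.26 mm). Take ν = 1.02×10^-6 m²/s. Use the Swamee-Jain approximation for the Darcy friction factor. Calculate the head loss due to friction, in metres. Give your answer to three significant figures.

h_f ≈ 123 m

V = 4Q/(πD²) = 4·0.0137/(π·0.0856²) = 2.381 m/s
Re = VD/ν = 2.381·0.0856/1.02×10^-6 = 2.00×10^5 → turbulent
ε/D = 0.26/85.6 = 0.00304
Swamee-Jain: f = 0.02710
h_f = f(L/D)V²/(2g) = 0.02710·(1350/0.0856)·2.381²/(2·9.81) = 123.5 m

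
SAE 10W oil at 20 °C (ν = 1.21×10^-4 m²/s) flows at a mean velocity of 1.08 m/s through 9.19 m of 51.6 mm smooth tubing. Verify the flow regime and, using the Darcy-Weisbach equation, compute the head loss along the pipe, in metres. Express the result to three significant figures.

h_f ≈ 1.47 m

Re = VD/ν = 1.08·0.05160/1.21×10^-4 = 461 → laminar (Re < 2300)
f = 64/Re = 0.1390
h_f = f(L/D)V²/(2g) = 0.1390·(9.19/0.05160)·1.08²/(2·9.81) = 1.471 m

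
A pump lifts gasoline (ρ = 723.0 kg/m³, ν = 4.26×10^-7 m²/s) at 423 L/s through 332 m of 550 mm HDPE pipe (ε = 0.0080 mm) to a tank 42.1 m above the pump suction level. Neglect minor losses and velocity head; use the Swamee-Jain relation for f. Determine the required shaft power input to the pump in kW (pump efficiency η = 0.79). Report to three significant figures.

V = 4Q/(πD²) = 1.780 m/s; Re = 2.30×10^6; ε/D = 1.45×10^-5; f = 0.01071
h_f = f(L/D)V²/2g = 1.044 m
Total head H = z + h_f = 42.1 + 1.044 = 43.14 m
P_hyd = ρgQH = 723.0·9.81·0.423·43.14 = 129.4 kW
P_shaft = P_hyd/η = 129.4/0.79 = 163.8 kW

P_shaft ≈ 164 kW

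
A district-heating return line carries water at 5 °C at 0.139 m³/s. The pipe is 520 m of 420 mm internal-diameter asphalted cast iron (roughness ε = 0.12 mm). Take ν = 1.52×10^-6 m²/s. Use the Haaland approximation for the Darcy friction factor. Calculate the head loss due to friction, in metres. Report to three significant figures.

h_f ≈ 1.07 m

V = 4Q/(πD²) = 4·0.139/(π·0.420²) = 1.003 m/s
Re = VD/ν = 1.003·0.420/1.52×10^-6 = 2.77×10^5 → turbulent
ε/D = 0.12/420 = 2.86×10^-4
Haaland: f = 0.01683
h_f = f(L/D)V²/(2g) = 0.01683·(520/0.420)·1.003²/(2·9.81) = 1.069 m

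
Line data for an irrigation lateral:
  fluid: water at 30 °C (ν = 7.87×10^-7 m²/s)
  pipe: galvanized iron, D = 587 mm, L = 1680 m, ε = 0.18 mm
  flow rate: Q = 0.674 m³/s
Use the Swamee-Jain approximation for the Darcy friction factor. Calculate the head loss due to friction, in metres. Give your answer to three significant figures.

h_f ≈ 14.0 m

V = 4Q/(πD²) = 4·0.674/(π·0.587²) = 2.491 m/s
Re = VD/ν = 2.491·0.587/7.87×10^-7 = 1.86×10^6 → turbulent
ε/D = 0.18/587 = 3.07×10^-4
Swamee-Jain: f = 0.01549
h_f = f(L/D)V²/(2g) = 0.01549·(1680/0.587)·2.491²/(2·9.81) = 14.01 m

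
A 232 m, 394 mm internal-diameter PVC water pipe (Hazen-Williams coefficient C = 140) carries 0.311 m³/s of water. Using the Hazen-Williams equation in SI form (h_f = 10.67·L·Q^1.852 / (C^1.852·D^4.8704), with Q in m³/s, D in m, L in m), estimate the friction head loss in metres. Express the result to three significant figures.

h_f ≈ 2.82 m

h_f = 10.67·232·0.311^1.852 / (140^1.852·0.394^4.8704) = 2.817 m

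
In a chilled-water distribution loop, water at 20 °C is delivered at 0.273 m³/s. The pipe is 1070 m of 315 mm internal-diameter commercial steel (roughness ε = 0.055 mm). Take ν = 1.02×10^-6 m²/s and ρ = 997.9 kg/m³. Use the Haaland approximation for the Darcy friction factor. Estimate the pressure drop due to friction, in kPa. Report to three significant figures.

Δp ≈ 296 kPa

V = 4Q/(πD²) = 4·0.273/(π·0.315²) = 3.503 m/s
Re = VD/ν = 3.503·0.315/1.02×10^-6 = 1.08×10^6 → turbulent
ε/D = 0.055/315 = 1.75×10^-4
Haaland: f = 0.01425
h_f = f(L/D)V²/(2g) = 0.01425·(1070/0.315)·3.503²/(2·9.81) = 30.27 m
Δp = ρg·h_f = 997.9·9.81·30.27 = 296.3 kPa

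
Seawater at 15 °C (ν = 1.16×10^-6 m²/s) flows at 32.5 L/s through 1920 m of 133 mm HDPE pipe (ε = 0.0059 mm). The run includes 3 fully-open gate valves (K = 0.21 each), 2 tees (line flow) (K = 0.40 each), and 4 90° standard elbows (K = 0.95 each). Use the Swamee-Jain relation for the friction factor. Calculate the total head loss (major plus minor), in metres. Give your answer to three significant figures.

H_L ≈ 62.5 m

V = 4Q/(πD²) = 2.339 m/s; V²/2g = 0.2789 m
Re = 2.68×10^5, ε/D = 4.44×10^-5 → f = 0.01515 (Swamee-Jain)
Major: h_f = f(L/D)·V²/2g = 0.01515·14436·0.2789 = 61.01 m
Minor: ΣK = 5.23; h_m = ΣK·V²/2g = 1.459 m
Total H_L = 61.01 + 1.459 = 62.47 m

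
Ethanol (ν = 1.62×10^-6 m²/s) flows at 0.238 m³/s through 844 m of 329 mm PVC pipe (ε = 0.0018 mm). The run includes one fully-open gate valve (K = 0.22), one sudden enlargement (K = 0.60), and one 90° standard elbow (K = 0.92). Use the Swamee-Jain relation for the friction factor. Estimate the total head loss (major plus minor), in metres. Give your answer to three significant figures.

H_L ≈ 13.9 m

V = 4Q/(πD²) = 2.800 m/s; V²/2g = 0.3995 m
Re = 5.69×10^5, ε/D = 5.47×10^-6 → f = 0.01289 (Swamee-Jain)
Major: h_f = f(L/D)·V²/2g = 0.01289·2565·0.3995 = 13.21 m
Minor: ΣK = 1.74; h_m = ΣK·V²/2g = 0.6951 m
Total H_L = 13.21 + 0.6951 = 13.91 m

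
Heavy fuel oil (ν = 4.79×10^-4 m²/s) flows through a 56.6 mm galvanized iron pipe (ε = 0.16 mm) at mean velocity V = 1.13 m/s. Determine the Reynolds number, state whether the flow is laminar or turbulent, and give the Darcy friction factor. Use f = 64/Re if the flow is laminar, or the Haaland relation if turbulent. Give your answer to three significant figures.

Re = VD/ν = 1.130·0.0566/4.79×10^-4 = 134
Re < 2300 → laminar → f = 64/Re = 0.4793

Re ≈ 134; laminar; f = 64/Re ≈ 0.479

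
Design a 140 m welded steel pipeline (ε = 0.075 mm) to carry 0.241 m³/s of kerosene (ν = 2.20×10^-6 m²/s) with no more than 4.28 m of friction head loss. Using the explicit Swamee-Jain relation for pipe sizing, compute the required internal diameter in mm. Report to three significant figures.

Swamee-Jain (Type III): D = 0.66·[ε^1.25·(LQ²/(gh_f))^4.75 + ν·Q^9.4·(L/(gh_f))^5.2]^0.04
LQ²/(gh_f) = 0.1937; L/(gh_f) = 3.334
Term 1 = ε^1.25·(…)^4.75 = 2.87×10^-9; Term 2 = ν·Q^9.4·(…)^5.2 = 1.79×10^-9
D = 0.66·(2.87×10^-9 + 1.79×10^-9)^0.04 = 0.3064 m = 306 mm
Check: V = 3.27 m/s, Re = 4.55×10^5, f = 0.01603, h_f = 3.99 m ≈ 4.28 m ✓

D ≈ 306 mm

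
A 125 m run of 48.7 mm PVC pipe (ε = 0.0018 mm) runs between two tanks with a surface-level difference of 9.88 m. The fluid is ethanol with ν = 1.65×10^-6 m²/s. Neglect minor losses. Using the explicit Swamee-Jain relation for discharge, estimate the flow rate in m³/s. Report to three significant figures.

Q ≈ 0.00358 m³/s

Swamee-Jain (Type II): Q = -0.965·√(gD⁵h_f/L)·ln[ε/(3.7D) + √(3.17ν²L/(gD³h_f))]
√(gD⁵h_f/L) = √(9.81·0.0487⁵·9.88/125) = 4.609×10^-4
ε/(3.7D) = 9.99×10^-6; √(3.17ν²L/(gD³h_f)) = 3.10×10^-4
Q = -0.965·4.609×10^-4·ln(3.204×10^-4) = 0.003578 m³/s
Check: V = 1.92 m/s, Re = 5.67×10^4, f = 0.02035, h_f = 9.82 m ≈ 9.88 m ✓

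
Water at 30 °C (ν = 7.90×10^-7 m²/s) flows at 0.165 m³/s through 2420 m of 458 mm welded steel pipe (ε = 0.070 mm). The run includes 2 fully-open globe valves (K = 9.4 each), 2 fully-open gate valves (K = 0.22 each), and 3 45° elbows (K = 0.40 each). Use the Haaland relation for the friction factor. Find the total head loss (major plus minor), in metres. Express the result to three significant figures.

H_L ≈ 5.00 m

V = 4Q/(πD²) = 1.002 m/s; V²/2g = 0.05112 m
Re = 5.81×10^5, ε/D = 1.53×10^-4 → f = 0.01463 (Haaland)
Major: h_f = f(L/D)·V²/2g = 0.01463·5284·0.05112 = 3.951 m
Minor: ΣK = 20.4; h_m = ΣK·V²/2g = 1.045 m
Total H_L = 3.951 + 1.045 = 4.996 m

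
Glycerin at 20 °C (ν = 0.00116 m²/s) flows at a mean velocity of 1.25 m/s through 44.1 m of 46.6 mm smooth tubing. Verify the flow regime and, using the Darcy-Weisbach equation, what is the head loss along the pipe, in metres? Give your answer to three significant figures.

h_f ≈ 96.1 m

Re = VD/ν = 1.25·0.04660/0.00116 = 50.2 → laminar (Re < 2300)
f = 64/Re = 1.275
h_f = f(L/D)V²/(2g) = 1.275·(44.1/0.04660)·1.25²/(2·9.81) = 96.05 m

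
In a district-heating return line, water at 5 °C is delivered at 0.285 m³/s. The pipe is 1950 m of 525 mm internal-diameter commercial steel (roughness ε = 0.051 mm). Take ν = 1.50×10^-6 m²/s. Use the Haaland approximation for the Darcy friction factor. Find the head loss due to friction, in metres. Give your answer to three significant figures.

h_f ≈ 4.72 m

V = 4Q/(πD²) = 4·0.285/(π·0.525²) = 1.317 m/s
Re = VD/ν = 1.317·0.525/1.50×10^-6 = 4.61×10^5 → turbulent
ε/D = 0.051/525 = 9.71×10^-5
Haaland: f = 0.01437
h_f = f(L/D)V²/(2g) = 0.01437·(1950/0.525)·1.317²/(2·9.81) = 4.715 m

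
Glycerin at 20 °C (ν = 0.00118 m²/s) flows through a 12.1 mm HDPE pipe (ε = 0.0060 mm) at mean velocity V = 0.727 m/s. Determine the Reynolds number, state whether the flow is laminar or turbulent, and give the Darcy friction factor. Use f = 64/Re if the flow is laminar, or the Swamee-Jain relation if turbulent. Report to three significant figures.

Re = VD/ν = 0.7270·0.0121/0.00118 = 7.45
Re < 2300 → laminar → f = 64/Re = 8.585

Re ≈ 7.45; laminar; f = 64/Re ≈ 8.59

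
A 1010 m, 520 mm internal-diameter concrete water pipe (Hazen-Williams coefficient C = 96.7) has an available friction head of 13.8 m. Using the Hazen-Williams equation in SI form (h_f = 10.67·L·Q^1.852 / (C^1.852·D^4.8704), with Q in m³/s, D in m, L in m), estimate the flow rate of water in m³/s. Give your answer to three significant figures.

Rearranging: Q = [h_f·C^1.852·D^4.8704 / (10.67·L)]^(1/1.852)
Q = [13.8·96.7^1.852·0.520^4.8704 / (10.67·1010)]^0.540 = 0.4750 m³/s

Q ≈ 0.475 m³/s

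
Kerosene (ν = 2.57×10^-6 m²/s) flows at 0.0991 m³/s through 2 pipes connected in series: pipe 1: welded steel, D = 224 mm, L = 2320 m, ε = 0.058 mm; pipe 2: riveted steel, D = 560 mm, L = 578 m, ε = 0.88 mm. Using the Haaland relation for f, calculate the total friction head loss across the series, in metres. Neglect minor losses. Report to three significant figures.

Pipe 1: V = 2.515 m/s, Re = 2.19×10^5, ε/D = 2.59×10^-4, f = 0.01707, h_1 = f(L/D)V²/2g = 56.97 m
Pipe 2: V = 0.4024 m/s, Re = 8.77×10^4, ε/D = 0.00157, f = 0.02400, h_2 = f(L/D)V²/2g = 0.2044 m
Series → Q common, losses add: H = Σh = 57.18 m

H ≈ 57.2 m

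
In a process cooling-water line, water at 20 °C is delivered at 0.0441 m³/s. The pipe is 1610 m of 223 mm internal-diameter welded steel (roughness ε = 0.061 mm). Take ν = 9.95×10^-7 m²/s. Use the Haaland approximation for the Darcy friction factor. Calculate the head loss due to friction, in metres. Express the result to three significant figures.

h_f ≈ 7.93 m

V = 4Q/(πD²) = 4·0.0441/(π·0.223²) = 1.129 m/s
Re = VD/ν = 1.129·0.223/9.95×10^-7 = 2.53×10^5 → turbulent
ε/D = 0.061/223 = 2.74×10^-4
Haaland: f = 0.01690
h_f = f(L/D)V²/(2g) = 0.01690·(1610/0.223)·1.129²/(2·9.81) = 7.927 m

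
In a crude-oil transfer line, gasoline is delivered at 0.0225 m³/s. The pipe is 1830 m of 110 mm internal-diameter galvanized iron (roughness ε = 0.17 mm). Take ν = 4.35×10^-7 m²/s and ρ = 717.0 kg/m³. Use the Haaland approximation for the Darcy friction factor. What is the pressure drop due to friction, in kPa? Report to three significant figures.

V = 4Q/(πD²) = 4·0.0225/(π·0.110²) = 2.368 m/s
Re = VD/ν = 2.368·0.110/4.35×10^-7 = 5.99×10^5 → turbulent
ε/D = 0.17/110 = 0.00155
Haaland: f = 0.02226
h_f = f(L/D)V²/(2g) = 0.02226·(1830/0.110)·2.368²/(2·9.81) = 105.8 m
Δp = ρg·h_f = 717.0·9.81·105.8 = 744.2 kPa

Δp ≈ 744 kPa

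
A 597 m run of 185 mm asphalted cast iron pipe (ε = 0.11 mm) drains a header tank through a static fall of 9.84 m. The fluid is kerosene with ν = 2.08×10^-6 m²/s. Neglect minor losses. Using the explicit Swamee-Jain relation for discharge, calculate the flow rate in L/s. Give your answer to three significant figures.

Swamee-Jain (Type II): Q = -0.965·√(gD⁵h_f/L)·ln[ε/(3.7D) + √(3.17ν²L/(gD³h_f))]
√(gD⁵h_f/L) = √(9.81·0.185⁵·9.84/597) = 0.005919
ε/(3.7D) = 1.61×10^-4; √(3.17ν²L/(gD³h_f)) = 1.16×10^-4
Q = -0.965·0.005919·ln(2.764×10^-4) = 0.04680 m³/s
Check: V = 1.74 m/s, Re = 1.55×10^5, f = 0.01986, h_f = 9.90 m ≈ 9.84 m ✓

Q ≈ 46.8 L/s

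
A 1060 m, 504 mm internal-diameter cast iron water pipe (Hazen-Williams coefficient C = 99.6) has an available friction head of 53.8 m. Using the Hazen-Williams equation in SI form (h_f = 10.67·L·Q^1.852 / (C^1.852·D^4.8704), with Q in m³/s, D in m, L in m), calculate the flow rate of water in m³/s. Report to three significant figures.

Rearranging: Q = [h_f·C^1.852·D^4.8704 / (10.67·L)]^(1/1.852)
Q = [53.8·99.6^1.852·0.504^4.8704 / (10.67·1060)]^0.540 = 0.9153 m³/s

Q ≈ 0.915 m³/s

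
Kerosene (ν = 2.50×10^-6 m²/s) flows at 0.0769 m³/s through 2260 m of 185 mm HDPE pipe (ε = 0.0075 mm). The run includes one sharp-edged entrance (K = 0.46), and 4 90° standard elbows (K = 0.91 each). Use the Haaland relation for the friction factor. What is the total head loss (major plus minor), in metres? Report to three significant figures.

V = 4Q/(πD²) = 2.861 m/s; V²/2g = 0.4171 m
Re = 2.12×10^5, ε/D = 4.05×10^-5 → f = 0.01561 (Haaland)
Major: h_f = f(L/D)·V²/2g = 0.01561·12216·0.4171 = 79.53 m
Minor: ΣK = 4.10; h_m = ΣK·V²/2g = 1.710 m
Total H_L = 79.53 + 1.710 = 81.24 m

H_L ≈ 81.2 m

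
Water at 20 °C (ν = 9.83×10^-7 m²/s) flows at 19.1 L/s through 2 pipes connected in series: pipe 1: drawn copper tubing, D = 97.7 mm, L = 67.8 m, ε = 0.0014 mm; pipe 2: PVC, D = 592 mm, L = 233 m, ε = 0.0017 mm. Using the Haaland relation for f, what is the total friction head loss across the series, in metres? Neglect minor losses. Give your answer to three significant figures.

H ≈ 3.43 m

Pipe 1: V = 2.548 m/s, Re = 2.53×10^5, ε/D = 1.43×10^-5, f = 0.01491, h_1 = f(L/D)V²/2g = 3.424 m
Pipe 2: V = 0.06939 m/s, Re = 4.18×10^4, ε/D = 2.87×10^-6, f = 0.02158, h_2 = f(L/D)V²/2g = 0.002084 m
Series → Q common, losses add: H = Σh = 3.426 m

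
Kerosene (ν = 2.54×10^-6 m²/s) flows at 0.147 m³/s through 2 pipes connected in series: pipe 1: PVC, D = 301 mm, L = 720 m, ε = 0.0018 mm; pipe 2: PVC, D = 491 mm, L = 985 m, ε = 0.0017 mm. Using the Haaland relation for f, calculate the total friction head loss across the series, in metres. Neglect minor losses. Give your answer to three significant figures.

Pipe 1: V = 2.066 m/s, Re = 2.45×10^5, ε/D = 5.98×10^-6, f = 0.01495, h_1 = f(L/D)V²/2g = 7.776 m
Pipe 2: V = 0.7764 m/s, Re = 1.50×10^5, ε/D = 3.46×10^-6, f = 0.01642, h_2 = f(L/D)V²/2g = 1.012 m
Series → Q common, losses add: H = Σh = 8.788 m

H ≈ 8.79 m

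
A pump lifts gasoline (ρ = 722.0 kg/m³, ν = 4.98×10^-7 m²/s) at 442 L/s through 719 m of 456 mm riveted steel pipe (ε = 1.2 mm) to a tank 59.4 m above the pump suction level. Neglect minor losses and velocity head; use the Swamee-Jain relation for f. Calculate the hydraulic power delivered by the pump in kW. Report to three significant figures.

V = 4Q/(πD²) = 2.706 m/s; Re = 2.48×10^6; ε/D = 0.00263; f = 0.02533
h_f = f(L/D)V²/2g = 14.91 m
Total head H = z + h_f = 59.4 + 14.91 = 74.31 m
P_hyd = ρgQH = 722.0·9.81·0.442·74.31 = 232.6 kW

P_hyd ≈ 233 kW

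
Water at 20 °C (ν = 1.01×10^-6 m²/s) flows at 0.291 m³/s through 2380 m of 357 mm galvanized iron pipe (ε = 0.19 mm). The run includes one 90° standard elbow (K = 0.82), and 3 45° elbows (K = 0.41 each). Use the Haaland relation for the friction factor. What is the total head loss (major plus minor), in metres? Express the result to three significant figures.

H_L ≈ 50.8 m

V = 4Q/(πD²) = 2.907 m/s; V²/2g = 0.4308 m
Re = 1.03×10^6, ε/D = 5.32×10^-4 → f = 0.01738 (Haaland)
Major: h_f = f(L/D)·V²/2g = 0.01738·6667·0.4308 = 49.91 m
Minor: ΣK = 2.05; h_m = ΣK·V²/2g = 0.8831 m
Total H_L = 49.91 + 0.8831 = 50.79 m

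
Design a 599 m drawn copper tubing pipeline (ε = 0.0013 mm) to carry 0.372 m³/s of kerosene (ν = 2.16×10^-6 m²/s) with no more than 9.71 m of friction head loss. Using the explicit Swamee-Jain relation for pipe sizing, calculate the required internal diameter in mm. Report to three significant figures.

D ≈ 396 mm

Swamee-Jain (Type III): D = 0.66·[ε^1.25·(LQ²/(gh_f))^4.75 + ν·Q^9.4·(L/(gh_f))^5.2]^0.04
LQ²/(gh_f) = 0.8702; L/(gh_f) = 6.288
Term 1 = ε^1.25·(…)^4.75 = 2.27×10^-8; Term 2 = ν·Q^9.4·(…)^5.2 = 2.82×10^-6
D = 0.66·(2.27×10^-8 + 2.82×10^-6)^0.04 = 0.3960 m = 396 mm
Check: V = 3.02 m/s, Re = 5.54×10^5, f = 0.01291, h_f = 9.08 m ≈ 9.71 m ✓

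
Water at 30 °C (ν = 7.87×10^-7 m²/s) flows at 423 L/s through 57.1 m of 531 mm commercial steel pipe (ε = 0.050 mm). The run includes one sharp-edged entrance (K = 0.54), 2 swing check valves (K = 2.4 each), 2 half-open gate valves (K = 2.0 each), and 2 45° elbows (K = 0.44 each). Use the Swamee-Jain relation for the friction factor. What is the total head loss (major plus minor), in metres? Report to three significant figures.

H_L ≈ 2.16 m

V = 4Q/(πD²) = 1.910 m/s; V²/2g = 0.1860 m
Re = 1.29×10^6, ε/D = 9.42×10^-5 → f = 0.01315 (Swamee-Jain)
Major: h_f = f(L/D)·V²/2g = 0.01315·107.5·0.1860 = 0.2630 m
Minor: ΣK = 10.2; h_m = ΣK·V²/2g = 1.901 m
Total H_L = 0.2630 + 1.901 = 2.163 m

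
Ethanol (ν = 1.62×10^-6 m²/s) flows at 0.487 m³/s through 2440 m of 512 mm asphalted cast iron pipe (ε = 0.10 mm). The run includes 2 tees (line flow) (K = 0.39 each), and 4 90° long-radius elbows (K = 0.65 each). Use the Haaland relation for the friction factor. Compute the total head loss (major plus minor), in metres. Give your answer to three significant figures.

V = 4Q/(πD²) = 2.365 m/s; V²/2g = 0.2852 m
Re = 7.48×10^5, ε/D = 1.95×10^-4 → f = 0.01480 (Haaland)
Major: h_f = f(L/D)·V²/2g = 0.01480·4766·0.2852 = 20.11 m
Minor: ΣK = 3.38; h_m = ΣK·V²/2g = 0.9639 m
Total H_L = 20.11 + 0.9639 = 21.07 m

H_L ≈ 21.1 m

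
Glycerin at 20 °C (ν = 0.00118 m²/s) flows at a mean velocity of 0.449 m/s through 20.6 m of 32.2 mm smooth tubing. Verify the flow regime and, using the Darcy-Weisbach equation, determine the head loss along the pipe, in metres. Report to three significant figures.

h_f ≈ 34.3 m

Re = VD/ν = 0.449·0.03220/0.00118 = 12.3 → laminar (Re < 2300)
f = 64/Re = 5.223
h_f = f(L/D)V²/(2g) = 5.223·(20.6/0.03220)·0.449²/(2·9.81) = 34.34 m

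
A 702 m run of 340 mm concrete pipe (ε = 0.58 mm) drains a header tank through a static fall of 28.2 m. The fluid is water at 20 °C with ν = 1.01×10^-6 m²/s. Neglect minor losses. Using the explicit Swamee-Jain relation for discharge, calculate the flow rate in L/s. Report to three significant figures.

Q ≈ 312 L/s

Swamee-Jain (Type II): Q = -0.965·√(gD⁵h_f/L)·ln[ε/(3.7D) + √(3.17ν²L/(gD³h_f))]
√(gD⁵h_f/L) = √(9.81·0.340⁵·28.2/702) = 0.04231
ε/(3.7D) = 4.61×10^-4; √(3.17ν²L/(gD³h_f)) = 1.44×10^-5
Q = -0.965·0.04231·ln(4.755×10^-4) = 0.3124 m³/s
Check: V = 3.44 m/s, Re = 1.16×10^6, f = 0.02271, h_f = 28.3 m ≈ 28.2 m ✓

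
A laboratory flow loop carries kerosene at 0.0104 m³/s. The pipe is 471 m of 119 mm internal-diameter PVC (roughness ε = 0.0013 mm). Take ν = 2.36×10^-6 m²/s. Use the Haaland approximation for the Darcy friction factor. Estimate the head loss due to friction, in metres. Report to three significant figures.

h_f ≈ 3.71 m

V = 4Q/(πD²) = 4·0.0104/(π·0.119²) = 0.9351 m/s
Re = VD/ν = 0.9351·0.119/2.36×10^-6 = 4.72×10^4 → turbulent
ε/D = 0.0013/119 = 1.09×10^-5
Haaland: f = 0.02101
h_f = f(L/D)V²/(2g) = 0.02101·(471/0.119)·0.9351²/(2·9.81) = 3.707 m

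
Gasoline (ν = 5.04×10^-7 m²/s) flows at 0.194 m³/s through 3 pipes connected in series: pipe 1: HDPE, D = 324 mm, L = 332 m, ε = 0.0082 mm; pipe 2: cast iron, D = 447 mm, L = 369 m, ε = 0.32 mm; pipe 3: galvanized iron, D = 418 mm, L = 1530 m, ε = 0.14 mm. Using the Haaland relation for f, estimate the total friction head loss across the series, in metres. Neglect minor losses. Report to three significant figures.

Pipe 1: V = 2.353 m/s, Re = 1.51×10^6, ε/D = 2.53×10^-5, f = 0.01144, h_1 = f(L/D)V²/2g = 3.309 m
Pipe 2: V = 1.236 m/s, Re = 1.10×10^6, ε/D = 7.16×10^-4, f = 0.01848, h_2 = f(L/D)V²/2g = 1.188 m
Pipe 3: V = 1.414 m/s, Re = 1.17×10^6, ε/D = 3.35×10^-4, f = 0.01583, h_3 = f(L/D)V²/2g = 5.902 m
Series → Q common, losses add: H = Σh = 10.40 m

H ≈ 10.4 m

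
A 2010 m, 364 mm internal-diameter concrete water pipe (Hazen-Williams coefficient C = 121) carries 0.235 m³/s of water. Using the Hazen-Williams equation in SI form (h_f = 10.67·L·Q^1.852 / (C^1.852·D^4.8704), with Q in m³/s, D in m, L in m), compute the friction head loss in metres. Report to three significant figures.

h_f ≈ 28.0 m

h_f = 10.67·2010·0.235^1.852 / (121^1.852·0.364^4.8704) = 27.98 m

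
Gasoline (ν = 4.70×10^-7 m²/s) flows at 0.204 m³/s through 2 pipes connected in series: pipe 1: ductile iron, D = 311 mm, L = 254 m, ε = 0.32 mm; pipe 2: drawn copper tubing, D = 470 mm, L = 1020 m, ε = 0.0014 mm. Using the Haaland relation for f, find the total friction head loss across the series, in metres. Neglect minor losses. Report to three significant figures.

Pipe 1: V = 2.685 m/s, Re = 1.78×10^6, ε/D = 0.00103, f = 0.01996, h_1 = f(L/D)V²/2g = 5.992 m
Pipe 2: V = 1.176 m/s, Re = 1.18×10^6, ε/D = 2.98×10^-6, f = 0.01133, h_2 = f(L/D)V²/2g = 1.733 m
Series → Q common, losses add: H = Σh = 7.725 m

H ≈ 7.73 m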